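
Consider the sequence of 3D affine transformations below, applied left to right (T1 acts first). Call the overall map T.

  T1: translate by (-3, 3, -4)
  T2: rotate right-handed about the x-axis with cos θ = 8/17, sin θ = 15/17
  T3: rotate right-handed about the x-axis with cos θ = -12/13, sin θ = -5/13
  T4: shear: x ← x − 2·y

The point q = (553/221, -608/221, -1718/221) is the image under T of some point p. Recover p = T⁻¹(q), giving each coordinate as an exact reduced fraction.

T1 = [1 0 0 -3; 0 1 0 3; 0 0 1 -4; 0 0 0 1]
T2·T1 = [1 0 0 -3; 0 8/17 -15/17 84/17; 0 15/17 8/17 13/17; 0 0 0 1]
T3·…·T1 = [1 0 0 -3; 0 -21/221 220/221 -943/221; 0 -220/221 -21/221 -576/221; 0 0 0 1]
T4·…·T1 = [1 42/221 -440/221 1223/221; 0 -21/221 220/221 -943/221; 0 -220/221 -21/221 -576/221; 0 0 0 1]
det M = 1; M⁻¹ = [1 2 0 3; 0 -21/221 -220/221 -3; 0 220/221 -21/221 4; 0 0 0 1]
M⁻¹ · (553/221, -608/221, -1718/221)ᵀ = (0, 5, 2)ᵀ

p = (0, 5, 2)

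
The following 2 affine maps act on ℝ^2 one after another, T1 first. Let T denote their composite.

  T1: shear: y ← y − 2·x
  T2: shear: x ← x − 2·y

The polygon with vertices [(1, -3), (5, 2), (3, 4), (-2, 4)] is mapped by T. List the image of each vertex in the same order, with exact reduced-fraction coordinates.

T1 shear: y ← y − 2·x: (1, -3) → (1, -5); (5, 2) → (5, -8); (3, 4) → (3, -2); (-2, 4) → (-2, 8)
T2 shear: x ← x − 2·y: (1, -5) → (11, -5); (5, -8) → (21, -8); (3, -2) → (7, -2); (-2, 8) → (-18, 8)

image vertices: (11, -5), (21, -8), (7, -2), (-18, 8)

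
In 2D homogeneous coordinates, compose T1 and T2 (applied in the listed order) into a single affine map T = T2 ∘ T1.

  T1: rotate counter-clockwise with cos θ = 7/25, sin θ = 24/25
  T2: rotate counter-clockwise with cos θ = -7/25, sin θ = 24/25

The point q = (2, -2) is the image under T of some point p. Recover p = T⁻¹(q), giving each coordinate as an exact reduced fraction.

p = (-2, 2)

T1 = [7/25 -24/25 0; 24/25 7/25 0; 0 0 1]
T2·T1 = [-1 0 0; 0 -1 0; 0 0 1]
det M = 1; M⁻¹ = [-1 0 0; 0 -1 0; 0 0 1]
M⁻¹ · (2, -2)ᵀ = (-2, 2)ᵀ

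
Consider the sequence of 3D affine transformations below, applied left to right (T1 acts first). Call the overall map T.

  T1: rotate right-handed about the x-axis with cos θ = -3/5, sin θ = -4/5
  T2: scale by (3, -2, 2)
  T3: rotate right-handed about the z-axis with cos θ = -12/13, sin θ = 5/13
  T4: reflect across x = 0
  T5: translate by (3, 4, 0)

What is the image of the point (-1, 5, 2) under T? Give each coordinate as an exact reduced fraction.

T1 rotate right-handed about the x-axis with cos θ = -3/5, sin θ = -4/5: (-1, 5, 2) → (-1, -7/5, -26/5)
T2 scale by (3, -2, 2): (-1, -7/5, -26/5) → (-3, 14/5, -52/5)
T3 rotate right-handed about the z-axis with cos θ = -12/13, sin θ = 5/13: (-3, 14/5, -52/5) → (22/13, -243/65, -52/5)
T4 reflect across x = 0: (22/13, -243/65, -52/5) → (-22/13, -243/65, -52/5)
T5 translate by (3, 4, 0): (-22/13, -243/65, -52/5) → (17/13, 17/65, -52/5)

T(p) = (17/13, 17/65, -52/5)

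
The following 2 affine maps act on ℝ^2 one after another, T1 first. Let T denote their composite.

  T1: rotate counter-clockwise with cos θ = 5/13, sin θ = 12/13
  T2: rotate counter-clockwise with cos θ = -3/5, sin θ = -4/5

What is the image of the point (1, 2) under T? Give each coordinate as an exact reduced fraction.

T(p) = (29/13, 2/13)

T1 rotate counter-clockwise with cos θ = 5/13, sin θ = 12/13: (1, 2) → (-19/13, 22/13)
T2 rotate counter-clockwise with cos θ = -3/5, sin θ = -4/5: (-19/13, 22/13) → (29/13, 2/13)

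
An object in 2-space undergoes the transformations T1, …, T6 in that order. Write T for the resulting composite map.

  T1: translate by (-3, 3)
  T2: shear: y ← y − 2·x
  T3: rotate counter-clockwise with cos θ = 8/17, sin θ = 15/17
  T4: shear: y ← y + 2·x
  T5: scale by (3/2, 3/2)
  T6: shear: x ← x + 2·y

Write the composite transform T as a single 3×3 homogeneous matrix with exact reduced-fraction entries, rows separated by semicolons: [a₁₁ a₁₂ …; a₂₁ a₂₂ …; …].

T1 = [1 0 -3; 0 1 3; 0 0 1]
T2·T1 = [1 0 -3; -2 1 9; 0 0 1]
T3·…·T1 = [38/17 -15/17 -159/17; -1/17 8/17 27/17; 0 0 1]
T4·…·T1 = [38/17 -15/17 -159/17; 75/17 -22/17 -291/17; 0 0 1]
T5·…·T1 = [57/17 -45/34 -477/34; 225/34 -33/17 -873/34; 0 0 1]
T6·…·T1 = [282/17 -177/34 -2223/34; 225/34 -33/17 -873/34; 0 0 1]

T = [282/17 -177/34 -2223/34; 225/34 -33/17 -873/34; 0 0 1]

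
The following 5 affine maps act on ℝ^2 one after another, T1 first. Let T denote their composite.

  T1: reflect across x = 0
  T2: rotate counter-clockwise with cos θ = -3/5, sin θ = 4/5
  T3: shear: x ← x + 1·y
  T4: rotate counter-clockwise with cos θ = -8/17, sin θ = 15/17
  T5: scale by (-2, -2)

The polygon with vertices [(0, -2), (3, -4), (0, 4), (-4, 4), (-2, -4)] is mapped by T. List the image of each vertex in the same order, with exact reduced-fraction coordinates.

T1 reflect across x = 0: (0, -2) → (0, -2); (3, -4) → (-3, -4); (0, 4) → (0, 4); (-4, 4) → (4, 4); (-2, -4) → (2, -4)
T2 rotate counter-clockwise with cos θ = -3/5, sin θ = 4/5: (0, -2) → (8/5, 6/5); (-3, -4) → (5, 0); (0, 4) → (-16/5, -12/5); (4, 4) → (-28/5, 4/5); (2, -4) → (2, 4)
T3 shear: x ← x + 1·y: (8/5, 6/5) → (14/5, 6/5); (5, 0) → (5, 0); (-16/5, -12/5) → (-28/5, -12/5); (-28/5, 4/5) → (-24/5, 4/5); (2, 4) → (6, 4)
T4 rotate counter-clockwise with cos θ = -8/17, sin θ = 15/17: (14/5, 6/5) → (-202/85, 162/85); (5, 0) → (-40/17, 75/17); (-28/5, -12/5) → (404/85, -324/85); (-24/5, 4/5) → (132/85, -392/85); (6, 4) → (-108/17, 58/17)
T5 scale by (-2, -2): (-202/85, 162/85) → (404/85, -324/85); (-40/17, 75/17) → (80/17, -150/17); (404/85, -324/85) → (-808/85, 648/85); (132/85, -392/85) → (-264/85, 784/85); (-108/17, 58/17) → (216/17, -116/17)

image vertices: (404/85, -324/85), (80/17, -150/17), (-808/85, 648/85), (-264/85, 784/85), (216/17, -116/17)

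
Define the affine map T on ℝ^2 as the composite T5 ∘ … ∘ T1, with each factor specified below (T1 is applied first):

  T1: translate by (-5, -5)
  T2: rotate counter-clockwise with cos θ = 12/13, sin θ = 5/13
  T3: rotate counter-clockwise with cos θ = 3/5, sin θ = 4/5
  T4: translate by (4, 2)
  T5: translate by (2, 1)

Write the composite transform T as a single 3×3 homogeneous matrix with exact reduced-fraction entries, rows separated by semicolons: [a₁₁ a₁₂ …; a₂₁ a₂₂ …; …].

T = [16/65 -63/65 125/13; 63/65 16/65 -40/13; 0 0 1]

T1 = [1 0 -5; 0 1 -5; 0 0 1]
T2·T1 = [12/13 -5/13 -35/13; 5/13 12/13 -85/13; 0 0 1]
T3·…·T1 = [16/65 -63/65 47/13; 63/65 16/65 -79/13; 0 0 1]
T4·…·T1 = [16/65 -63/65 99/13; 63/65 16/65 -53/13; 0 0 1]
T5·…·T1 = [16/65 -63/65 125/13; 63/65 16/65 -40/13; 0 0 1]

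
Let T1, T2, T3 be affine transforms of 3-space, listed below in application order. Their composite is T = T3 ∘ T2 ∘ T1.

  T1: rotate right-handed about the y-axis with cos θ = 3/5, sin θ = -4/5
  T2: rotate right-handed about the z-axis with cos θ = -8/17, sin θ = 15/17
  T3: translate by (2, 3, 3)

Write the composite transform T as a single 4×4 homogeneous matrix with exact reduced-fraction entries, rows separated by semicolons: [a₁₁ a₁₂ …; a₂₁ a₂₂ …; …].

T1 = [3/5 0 -4/5 0; 0 1 0 0; 4/5 0 3/5 0; 0 0 0 1]
T2·T1 = [-24/85 -15/17 32/85 0; 9/17 -8/17 -12/17 0; 4/5 0 3/5 0; 0 0 0 1]
T3·…·T1 = [-24/85 -15/17 32/85 2; 9/17 -8/17 -12/17 3; 4/5 0 3/5 3; 0 0 0 1]

T = [-24/85 -15/17 32/85 2; 9/17 -8/17 -12/17 3; 4/5 0 3/5 3; 0 0 0 1]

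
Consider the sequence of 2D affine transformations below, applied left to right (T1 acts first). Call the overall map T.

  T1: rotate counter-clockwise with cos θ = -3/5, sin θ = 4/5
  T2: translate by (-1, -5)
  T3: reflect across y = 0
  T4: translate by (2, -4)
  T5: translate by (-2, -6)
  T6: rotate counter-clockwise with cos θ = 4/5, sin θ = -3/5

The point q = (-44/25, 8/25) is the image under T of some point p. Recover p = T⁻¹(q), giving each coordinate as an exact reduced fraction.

p = (-3, 3)

T1 = [-3/5 -4/5 0; 4/5 -3/5 0; 0 0 1]
T2·T1 = [-3/5 -4/5 -1; 4/5 -3/5 -5; 0 0 1]
T3·…·T1 = [-3/5 -4/5 -1; -4/5 3/5 5; 0 0 1]
T4·…·T1 = [-3/5 -4/5 1; -4/5 3/5 1; 0 0 1]
T5·…·T1 = [-3/5 -4/5 -1; -4/5 3/5 -5; 0 0 1]
T6·…·T1 = [-24/25 -7/25 -19/5; -7/25 24/25 -17/5; 0 0 1]
det M = -1; M⁻¹ = [-24/25 -7/25 -23/5; -7/25 24/25 11/5; 0 0 1]
M⁻¹ · (-44/25, 8/25)ᵀ = (-3, 3)ᵀ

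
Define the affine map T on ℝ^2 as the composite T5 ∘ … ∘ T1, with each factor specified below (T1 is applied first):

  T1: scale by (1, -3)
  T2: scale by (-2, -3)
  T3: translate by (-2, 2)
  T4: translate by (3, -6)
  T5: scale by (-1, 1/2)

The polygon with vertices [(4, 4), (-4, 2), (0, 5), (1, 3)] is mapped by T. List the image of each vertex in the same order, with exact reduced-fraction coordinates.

T1 scale by (1, -3): (4, 4) → (4, -12); (-4, 2) → (-4, -6); (0, 5) → (0, -15); (1, 3) → (1, -9)
T2 scale by (-2, -3): (4, -12) → (-8, 36); (-4, -6) → (8, 18); (0, -15) → (0, 45); (1, -9) → (-2, 27)
T3 translate by (-2, 2): (-8, 36) → (-10, 38); (8, 18) → (6, 20); (0, 45) → (-2, 47); (-2, 27) → (-4, 29)
T4 translate by (3, -6): (-10, 38) → (-7, 32); (6, 20) → (9, 14); (-2, 47) → (1, 41); (-4, 29) → (-1, 23)
T5 scale by (-1, 1/2): (-7, 32) → (7, 16); (9, 14) → (-9, 7); (1, 41) → (-1, 41/2); (-1, 23) → (1, 23/2)

image vertices: (7, 16), (-9, 7), (-1, 41/2), (1, 23/2)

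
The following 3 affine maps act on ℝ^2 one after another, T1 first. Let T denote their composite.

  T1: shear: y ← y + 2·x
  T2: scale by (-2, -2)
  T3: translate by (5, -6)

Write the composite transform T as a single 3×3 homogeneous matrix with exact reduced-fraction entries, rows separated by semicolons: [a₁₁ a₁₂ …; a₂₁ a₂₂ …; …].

T = [-2 0 5; -4 -2 -6; 0 0 1]

T1 = [1 0 0; 2 1 0; 0 0 1]
T2·T1 = [-2 0 0; -4 -2 0; 0 0 1]
T3·…·T1 = [-2 0 5; -4 -2 -6; 0 0 1]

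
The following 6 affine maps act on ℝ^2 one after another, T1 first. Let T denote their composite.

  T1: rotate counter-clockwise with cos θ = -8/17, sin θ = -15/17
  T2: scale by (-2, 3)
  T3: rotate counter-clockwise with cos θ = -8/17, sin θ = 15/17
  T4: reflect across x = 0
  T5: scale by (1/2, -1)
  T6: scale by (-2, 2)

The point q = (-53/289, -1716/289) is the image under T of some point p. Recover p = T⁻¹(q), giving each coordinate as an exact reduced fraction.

p = (1, -1)

T1 = [-8/17 15/17 0; -15/17 -8/17 0; 0 0 1]
T2·T1 = [16/17 -30/17 0; -45/17 -24/17 0; 0 0 1]
T3·…·T1 = [547/289 600/289 0; 600/289 -258/289 0; 0 0 1]
T4·…·T1 = [-547/289 -600/289 0; 600/289 -258/289 0; 0 0 1]
T5·…·T1 = [-547/578 -300/289 0; -600/289 258/289 0; 0 0 1]
T6·…·T1 = [547/289 600/289 0; -1200/289 516/289 0; 0 0 1]
det M = 12; M⁻¹ = [43/289 -50/289 0; 100/289 547/3468 0; 0 0 1]
M⁻¹ · (-53/289, -1716/289)ᵀ = (1, -1)ᵀ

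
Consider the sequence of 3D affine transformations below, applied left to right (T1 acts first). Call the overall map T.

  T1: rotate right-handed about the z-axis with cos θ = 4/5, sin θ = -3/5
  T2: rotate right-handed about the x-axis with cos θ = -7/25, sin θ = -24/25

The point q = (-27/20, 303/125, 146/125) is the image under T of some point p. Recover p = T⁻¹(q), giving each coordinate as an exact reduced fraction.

T1 = [4/5 3/5 0 0; -3/5 4/5 0 0; 0 0 1 0; 0 0 0 1]
T2·T1 = [4/5 3/5 0 0; 21/125 -28/125 24/25 0; 72/125 -96/125 -7/25 0; 0 0 0 1]
det M = 1; M⁻¹ = [4/5 21/125 72/125 0; 3/5 -28/125 -96/125 0; 0 24/25 -7/25 0; 0 0 0 1]
M⁻¹ · (-27/20, 303/125, 146/125)ᵀ = (0, -9/4, 2)ᵀ

p = (0, -9/4, 2)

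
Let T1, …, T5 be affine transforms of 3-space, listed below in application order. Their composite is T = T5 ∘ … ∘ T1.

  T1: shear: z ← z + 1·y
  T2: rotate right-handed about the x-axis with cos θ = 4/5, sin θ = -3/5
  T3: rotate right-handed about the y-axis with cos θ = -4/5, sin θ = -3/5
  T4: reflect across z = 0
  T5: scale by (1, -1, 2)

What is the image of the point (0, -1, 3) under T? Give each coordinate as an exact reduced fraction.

T1 shear: z ← z + 1·y: (0, -1, 3) → (0, -1, 2)
T2 rotate right-handed about the x-axis with cos θ = 4/5, sin θ = -3/5: (0, -1, 2) → (0, 2/5, 11/5)
T3 rotate right-handed about the y-axis with cos θ = -4/5, sin θ = -3/5: (0, 2/5, 11/5) → (-33/25, 2/5, -44/25)
T4 reflect across z = 0: (-33/25, 2/5, -44/25) → (-33/25, 2/5, 44/25)
T5 scale by (1, -1, 2): (-33/25, 2/5, 44/25) → (-33/25, -2/5, 88/25)

T(p) = (-33/25, -2/5, 88/25)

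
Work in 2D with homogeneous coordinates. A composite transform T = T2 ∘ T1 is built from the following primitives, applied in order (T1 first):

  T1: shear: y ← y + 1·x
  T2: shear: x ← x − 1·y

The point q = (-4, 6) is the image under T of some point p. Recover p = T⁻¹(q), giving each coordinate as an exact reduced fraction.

T1 = [1 0 0; 1 1 0; 0 0 1]
T2·T1 = [0 -1 0; 1 1 0; 0 0 1]
det M = 1; M⁻¹ = [1 1 0; -1 0 0; 0 0 1]
M⁻¹ · (-4, 6)ᵀ = (2, 4)ᵀ

p = (2, 4)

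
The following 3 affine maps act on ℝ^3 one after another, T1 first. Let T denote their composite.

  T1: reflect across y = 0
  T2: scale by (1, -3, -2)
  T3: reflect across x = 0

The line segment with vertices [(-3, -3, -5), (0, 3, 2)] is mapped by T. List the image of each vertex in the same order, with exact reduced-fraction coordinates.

image vertices: (3, -9, 10), (0, 9, -4)

T1 reflect across y = 0: (-3, -3, -5) → (-3, 3, -5); (0, 3, 2) → (0, -3, 2)
T2 scale by (1, -3, -2): (-3, 3, -5) → (-3, -9, 10); (0, -3, 2) → (0, 9, -4)
T3 reflect across x = 0: (-3, -9, 10) → (3, -9, 10); (0, 9, -4) → (0, 9, -4)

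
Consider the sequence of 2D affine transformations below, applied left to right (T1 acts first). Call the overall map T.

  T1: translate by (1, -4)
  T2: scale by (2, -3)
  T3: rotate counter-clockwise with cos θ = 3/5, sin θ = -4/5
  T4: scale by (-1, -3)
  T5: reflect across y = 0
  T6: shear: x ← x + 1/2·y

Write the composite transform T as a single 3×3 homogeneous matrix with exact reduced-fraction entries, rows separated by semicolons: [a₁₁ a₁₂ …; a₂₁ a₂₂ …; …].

T = [-18/5 -3/10 -12/5; -24/5 -27/5 84/5; 0 0 1]

T1 = [1 0 1; 0 1 -4; 0 0 1]
T2·T1 = [2 0 2; 0 -3 12; 0 0 1]
T3·…·T1 = [6/5 -12/5 54/5; -8/5 -9/5 28/5; 0 0 1]
T4·…·T1 = [-6/5 12/5 -54/5; 24/5 27/5 -84/5; 0 0 1]
T5·…·T1 = [-6/5 12/5 -54/5; -24/5 -27/5 84/5; 0 0 1]
T6·…·T1 = [-18/5 -3/10 -12/5; -24/5 -27/5 84/5; 0 0 1]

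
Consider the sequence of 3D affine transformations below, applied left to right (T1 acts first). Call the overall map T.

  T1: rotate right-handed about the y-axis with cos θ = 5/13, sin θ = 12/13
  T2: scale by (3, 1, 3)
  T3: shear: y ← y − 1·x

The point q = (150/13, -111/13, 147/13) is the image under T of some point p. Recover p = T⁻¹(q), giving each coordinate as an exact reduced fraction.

p = (-2, 3, 5)

T1 = [5/13 0 12/13 0; 0 1 0 0; -12/13 0 5/13 0; 0 0 0 1]
T2·T1 = [15/13 0 36/13 0; 0 1 0 0; -36/13 0 15/13 0; 0 0 0 1]
T3·…·T1 = [15/13 0 36/13 0; -15/13 1 -36/13 0; -36/13 0 15/13 0; 0 0 0 1]
det M = 9; M⁻¹ = [5/39 0 -4/13 0; 1 1 0 0; 4/13 0 5/39 0; 0 0 0 1]
M⁻¹ · (150/13, -111/13, 147/13)ᵀ = (-2, 3, 5)ᵀ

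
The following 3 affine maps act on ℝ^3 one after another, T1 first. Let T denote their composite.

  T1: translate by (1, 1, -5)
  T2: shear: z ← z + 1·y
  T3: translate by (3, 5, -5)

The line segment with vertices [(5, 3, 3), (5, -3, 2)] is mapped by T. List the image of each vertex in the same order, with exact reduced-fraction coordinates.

image vertices: (9, 9, -3), (9, 3, -10)

T1 translate by (1, 1, -5): (5, 3, 3) → (6, 4, -2); (5, -3, 2) → (6, -2, -3)
T2 shear: z ← z + 1·y: (6, 4, -2) → (6, 4, 2); (6, -2, -3) → (6, -2, -5)
T3 translate by (3, 5, -5): (6, 4, 2) → (9, 9, -3); (6, -2, -5) → (9, 3, -10)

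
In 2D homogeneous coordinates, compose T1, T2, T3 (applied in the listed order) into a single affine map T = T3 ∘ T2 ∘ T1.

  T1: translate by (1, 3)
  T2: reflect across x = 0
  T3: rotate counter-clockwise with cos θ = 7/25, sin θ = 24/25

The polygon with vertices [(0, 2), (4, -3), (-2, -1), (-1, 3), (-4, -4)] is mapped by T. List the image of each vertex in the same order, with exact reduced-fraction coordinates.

image vertices: (-127/25, 11/25), (-7/5, -24/5), (-41/25, 38/25), (-144/25, 42/25), (9/5, 13/5)

T1 translate by (1, 3): (0, 2) → (1, 5); (4, -3) → (5, 0); (-2, -1) → (-1, 2); (-1, 3) → (0, 6); (-4, -4) → (-3, -1)
T2 reflect across x = 0: (1, 5) → (-1, 5); (5, 0) → (-5, 0); (-1, 2) → (1, 2); (0, 6) → (0, 6); (-3, -1) → (3, -1)
T3 rotate counter-clockwise with cos θ = 7/25, sin θ = 24/25: (-1, 5) → (-127/25, 11/25); (-5, 0) → (-7/5, -24/5); (1, 2) → (-41/25, 38/25); (0, 6) → (-144/25, 42/25); (3, -1) → (9/5, 13/5)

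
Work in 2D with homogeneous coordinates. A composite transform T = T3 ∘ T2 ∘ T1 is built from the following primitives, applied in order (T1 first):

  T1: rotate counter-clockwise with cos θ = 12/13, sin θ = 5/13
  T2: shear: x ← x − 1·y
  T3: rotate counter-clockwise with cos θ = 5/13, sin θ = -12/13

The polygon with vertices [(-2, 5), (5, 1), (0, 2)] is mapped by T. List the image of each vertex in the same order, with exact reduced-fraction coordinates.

image vertices: (105/169, 1438/169), (534/169, -31/169), (118/169, 528/169)

T1 rotate counter-clockwise with cos θ = 12/13, sin θ = 5/13: (-2, 5) → (-49/13, 50/13); (5, 1) → (55/13, 37/13); (0, 2) → (-10/13, 24/13)
T2 shear: x ← x − 1·y: (-49/13, 50/13) → (-99/13, 50/13); (55/13, 37/13) → (18/13, 37/13); (-10/13, 24/13) → (-34/13, 24/13)
T3 rotate counter-clockwise with cos θ = 5/13, sin θ = -12/13: (-99/13, 50/13) → (105/169, 1438/169); (18/13, 37/13) → (534/169, -31/169); (-34/13, 24/13) → (118/169, 528/169)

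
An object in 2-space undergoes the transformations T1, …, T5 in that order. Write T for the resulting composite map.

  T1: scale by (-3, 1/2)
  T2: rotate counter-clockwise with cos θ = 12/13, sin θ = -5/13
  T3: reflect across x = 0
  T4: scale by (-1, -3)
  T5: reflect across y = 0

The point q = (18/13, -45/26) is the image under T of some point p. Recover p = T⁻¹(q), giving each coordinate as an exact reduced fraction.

T1 = [-3 0 0; 0 1/2 0; 0 0 1]
T2·T1 = [-36/13 5/26 0; 15/13 6/13 0; 0 0 1]
T3·…·T1 = [36/13 -5/26 0; 15/13 6/13 0; 0 0 1]
T4·…·T1 = [-36/13 5/26 0; -45/13 -18/13 0; 0 0 1]
T5·…·T1 = [-36/13 5/26 0; 45/13 18/13 0; 0 0 1]
det M = -9/2; M⁻¹ = [-4/13 5/117 0; 10/13 8/13 0; 0 0 1]
M⁻¹ · (18/13, -45/26)ᵀ = (-1/2, 0)ᵀ

p = (-1/2, 0)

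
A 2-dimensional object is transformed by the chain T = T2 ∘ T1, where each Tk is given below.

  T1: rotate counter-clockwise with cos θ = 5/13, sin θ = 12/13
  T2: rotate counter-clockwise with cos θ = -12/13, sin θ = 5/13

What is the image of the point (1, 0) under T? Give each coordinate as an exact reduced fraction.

T1 rotate counter-clockwise with cos θ = 5/13, sin θ = 12/13: (1, 0) → (5/13, 12/13)
T2 rotate counter-clockwise with cos θ = -12/13, sin θ = 5/13: (5/13, 12/13) → (-120/169, -119/169)

T(p) = (-120/169, -119/169)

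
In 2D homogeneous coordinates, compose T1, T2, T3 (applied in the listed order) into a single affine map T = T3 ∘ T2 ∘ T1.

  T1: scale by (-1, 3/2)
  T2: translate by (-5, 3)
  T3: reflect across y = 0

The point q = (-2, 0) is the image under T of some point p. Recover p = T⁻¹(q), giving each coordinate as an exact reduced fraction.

T1 = [-1 0 0; 0 3/2 0; 0 0 1]
T2·T1 = [-1 0 -5; 0 3/2 3; 0 0 1]
T3·…·T1 = [-1 0 -5; 0 -3/2 -3; 0 0 1]
det M = 3/2; M⁻¹ = [-1 0 -5; 0 -2/3 -2; 0 0 1]
M⁻¹ · (-2, 0)ᵀ = (-3, -2)ᵀ

p = (-3, -2)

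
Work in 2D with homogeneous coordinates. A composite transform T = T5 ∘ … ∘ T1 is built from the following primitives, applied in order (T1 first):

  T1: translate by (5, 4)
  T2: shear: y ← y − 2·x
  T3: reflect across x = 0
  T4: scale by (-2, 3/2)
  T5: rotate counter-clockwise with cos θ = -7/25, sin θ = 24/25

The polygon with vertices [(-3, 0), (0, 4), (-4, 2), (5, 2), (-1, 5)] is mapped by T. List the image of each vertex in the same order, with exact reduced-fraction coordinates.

image vertices: (-28/25, 96/25), (2/25, 261/25), (-158/25, 6/25), (364/25, 627/25), (-92/25, 363/50)

T1 translate by (5, 4): (-3, 0) → (2, 4); (0, 4) → (5, 8); (-4, 2) → (1, 6); (5, 2) → (10, 6); (-1, 5) → (4, 9)
T2 shear: y ← y − 2·x: (2, 4) → (2, 0); (5, 8) → (5, -2); (1, 6) → (1, 4); (10, 6) → (10, -14); (4, 9) → (4, 1)
T3 reflect across x = 0: (2, 0) → (-2, 0); (5, -2) → (-5, -2); (1, 4) → (-1, 4); (10, -14) → (-10, -14); (4, 1) → (-4, 1)
T4 scale by (-2, 3/2): (-2, 0) → (4, 0); (-5, -2) → (10, -3); (-1, 4) → (2, 6); (-10, -14) → (20, -21); (-4, 1) → (8, 3/2)
T5 rotate counter-clockwise with cos θ = -7/25, sin θ = 24/25: (4, 0) → (-28/25, 96/25); (10, -3) → (2/25, 261/25); (2, 6) → (-158/25, 6/25); (20, -21) → (364/25, 627/25); (8, 3/2) → (-92/25, 363/50)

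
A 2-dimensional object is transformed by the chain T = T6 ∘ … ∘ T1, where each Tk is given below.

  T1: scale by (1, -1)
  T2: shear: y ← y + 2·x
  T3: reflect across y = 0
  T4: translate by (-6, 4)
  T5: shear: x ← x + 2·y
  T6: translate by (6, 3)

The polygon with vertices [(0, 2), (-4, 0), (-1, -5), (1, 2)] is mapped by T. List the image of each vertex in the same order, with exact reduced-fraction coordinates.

T1 scale by (1, -1): (0, 2) → (0, -2); (-4, 0) → (-4, 0); (-1, -5) → (-1, 5); (1, 2) → (1, -2)
T2 shear: y ← y + 2·x: (0, -2) → (0, -2); (-4, 0) → (-4, -8); (-1, 5) → (-1, 3); (1, -2) → (1, 0)
T3 reflect across y = 0: (0, -2) → (0, 2); (-4, -8) → (-4, 8); (-1, 3) → (-1, -3); (1, 0) → (1, 0)
T4 translate by (-6, 4): (0, 2) → (-6, 6); (-4, 8) → (-10, 12); (-1, -3) → (-7, 1); (1, 0) → (-5, 4)
T5 shear: x ← x + 2·y: (-6, 6) → (6, 6); (-10, 12) → (14, 12); (-7, 1) → (-5, 1); (-5, 4) → (3, 4)
T6 translate by (6, 3): (6, 6) → (12, 9); (14, 12) → (20, 15); (-5, 1) → (1, 4); (3, 4) → (9, 7)

image vertices: (12, 9), (20, 15), (1, 4), (9, 7)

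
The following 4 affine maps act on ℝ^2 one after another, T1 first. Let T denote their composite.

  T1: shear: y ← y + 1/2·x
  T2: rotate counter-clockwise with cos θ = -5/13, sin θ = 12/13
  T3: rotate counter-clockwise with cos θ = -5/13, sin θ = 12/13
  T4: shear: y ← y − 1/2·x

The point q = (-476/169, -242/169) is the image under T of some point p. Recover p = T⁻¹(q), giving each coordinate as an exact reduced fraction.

T1 = [1 0 0; 1/2 1 0; 0 0 1]
T2·T1 = [-11/13 -12/13 0; 19/26 -5/13 0; 0 0 1]
T3·…·T1 = [-59/169 120/169 0; -359/338 -119/169 0; 0 0 1]
T4·…·T1 = [-59/169 120/169 0; -150/169 -179/169 0; 0 0 1]
det M = 1; M⁻¹ = [-179/169 -120/169 0; 150/169 -59/169 0; 0 0 1]
M⁻¹ · (-476/169, -242/169)ᵀ = (4, -2)ᵀ

p = (4, -2)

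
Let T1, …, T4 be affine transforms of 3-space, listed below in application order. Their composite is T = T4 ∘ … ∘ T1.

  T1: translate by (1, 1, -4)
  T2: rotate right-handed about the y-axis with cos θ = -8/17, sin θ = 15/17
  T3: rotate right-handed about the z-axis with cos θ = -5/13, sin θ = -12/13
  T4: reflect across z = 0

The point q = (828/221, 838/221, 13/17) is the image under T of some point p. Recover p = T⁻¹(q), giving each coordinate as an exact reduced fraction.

T1 = [1 0 0 1; 0 1 0 1; 0 0 1 -4; 0 0 0 1]
T2·T1 = [-8/17 0 15/17 -4; 0 1 0 1; -15/17 0 -8/17 1; 0 0 0 1]
T3·…·T1 = [40/221 12/13 -75/221 32/13; 96/221 -5/13 -180/221 43/13; -15/17 0 -8/17 1; 0 0 0 1]
T4·…·T1 = [40/221 12/13 -75/221 32/13; 96/221 -5/13 -180/221 43/13; 15/17 0 8/17 -1; 0 0 0 1]
det M = -1; M⁻¹ = [40/221 96/221 15/17 -1; 12/13 -5/13 0 -1; -75/221 -180/221 8/17 4; 0 0 0 1]
M⁻¹ · (828/221, 838/221, 13/17)ᵀ = (2, 1, 0)ᵀ

p = (2, 1, 0)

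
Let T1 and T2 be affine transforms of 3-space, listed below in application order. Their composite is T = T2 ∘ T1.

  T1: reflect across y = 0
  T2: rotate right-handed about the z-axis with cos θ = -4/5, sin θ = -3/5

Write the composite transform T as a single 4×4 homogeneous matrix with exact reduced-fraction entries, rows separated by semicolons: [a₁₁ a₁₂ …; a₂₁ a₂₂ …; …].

T1 = [1 0 0 0; 0 -1 0 0; 0 0 1 0; 0 0 0 1]
T2·T1 = [-4/5 -3/5 0 0; -3/5 4/5 0 0; 0 0 1 0; 0 0 0 1]

T = [-4/5 -3/5 0 0; -3/5 4/5 0 0; 0 0 1 0; 0 0 0 1]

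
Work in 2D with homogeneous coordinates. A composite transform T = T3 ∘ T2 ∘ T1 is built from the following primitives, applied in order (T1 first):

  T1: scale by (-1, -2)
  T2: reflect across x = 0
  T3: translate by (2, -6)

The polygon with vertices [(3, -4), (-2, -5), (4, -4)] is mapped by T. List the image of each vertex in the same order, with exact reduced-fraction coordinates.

image vertices: (5, 2), (0, 4), (6, 2)

T1 scale by (-1, -2): (3, -4) → (-3, 8); (-2, -5) → (2, 10); (4, -4) → (-4, 8)
T2 reflect across x = 0: (-3, 8) → (3, 8); (2, 10) → (-2, 10); (-4, 8) → (4, 8)
T3 translate by (2, -6): (3, 8) → (5, 2); (-2, 10) → (0, 4); (4, 8) → (6, 2)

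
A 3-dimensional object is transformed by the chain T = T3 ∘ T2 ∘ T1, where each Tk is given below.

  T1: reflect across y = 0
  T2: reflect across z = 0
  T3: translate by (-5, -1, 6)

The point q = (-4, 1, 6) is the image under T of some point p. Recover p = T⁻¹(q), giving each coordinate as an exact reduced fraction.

T1 = [1 0 0 0; 0 -1 0 0; 0 0 1 0; 0 0 0 1]
T2·T1 = [1 0 0 0; 0 -1 0 0; 0 0 -1 0; 0 0 0 1]
T3·…·T1 = [1 0 0 -5; 0 -1 0 -1; 0 0 -1 6; 0 0 0 1]
det M = 1; M⁻¹ = [1 0 0 5; 0 -1 0 -1; 0 0 -1 6; 0 0 0 1]
M⁻¹ · (-4, 1, 6)ᵀ = (1, -2, 0)ᵀ

p = (1, -2, 0)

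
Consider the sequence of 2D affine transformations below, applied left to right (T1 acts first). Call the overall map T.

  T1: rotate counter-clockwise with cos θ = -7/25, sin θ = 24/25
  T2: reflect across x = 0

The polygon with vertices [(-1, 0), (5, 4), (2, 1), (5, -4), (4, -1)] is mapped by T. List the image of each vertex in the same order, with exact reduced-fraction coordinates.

image vertices: (-7/25, -24/25), (131/25, 92/25), (38/25, 41/25), (-61/25, 148/25), (4/25, 103/25)

T1 rotate counter-clockwise with cos θ = -7/25, sin θ = 24/25: (-1, 0) → (7/25, -24/25); (5, 4) → (-131/25, 92/25); (2, 1) → (-38/25, 41/25); (5, -4) → (61/25, 148/25); (4, -1) → (-4/25, 103/25)
T2 reflect across x = 0: (7/25, -24/25) → (-7/25, -24/25); (-131/25, 92/25) → (131/25, 92/25); (-38/25, 41/25) → (38/25, 41/25); (61/25, 148/25) → (-61/25, 148/25); (-4/25, 103/25) → (4/25, 103/25)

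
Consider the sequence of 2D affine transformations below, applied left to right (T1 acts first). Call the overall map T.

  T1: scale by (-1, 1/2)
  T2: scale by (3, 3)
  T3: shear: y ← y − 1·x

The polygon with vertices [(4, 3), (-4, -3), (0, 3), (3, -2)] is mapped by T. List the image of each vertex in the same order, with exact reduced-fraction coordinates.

T1 scale by (-1, 1/2): (4, 3) → (-4, 3/2); (-4, -3) → (4, -3/2); (0, 3) → (0, 3/2); (3, -2) → (-3, -1)
T2 scale by (3, 3): (-4, 3/2) → (-12, 9/2); (4, -3/2) → (12, -9/2); (0, 3/2) → (0, 9/2); (-3, -1) → (-9, -3)
T3 shear: y ← y − 1·x: (-12, 9/2) → (-12, 33/2); (12, -9/2) → (12, -33/2); (0, 9/2) → (0, 9/2); (-9, -3) → (-9, 6)

image vertices: (-12, 33/2), (12, -33/2), (0, 9/2), (-9, 6)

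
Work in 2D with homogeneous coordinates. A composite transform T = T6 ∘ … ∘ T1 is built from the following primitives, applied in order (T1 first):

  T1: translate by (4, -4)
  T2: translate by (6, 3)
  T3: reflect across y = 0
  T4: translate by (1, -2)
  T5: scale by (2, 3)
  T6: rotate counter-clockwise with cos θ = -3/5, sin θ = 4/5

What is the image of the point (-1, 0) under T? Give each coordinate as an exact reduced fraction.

T1 translate by (4, -4): (-1, 0) → (3, -4)
T2 translate by (6, 3): (3, -4) → (9, -1)
T3 reflect across y = 0: (9, -1) → (9, 1)
T4 translate by (1, -2): (9, 1) → (10, -1)
T5 scale by (2, 3): (10, -1) → (20, -3)
T6 rotate counter-clockwise with cos θ = -3/5, sin θ = 4/5: (20, -3) → (-48/5, 89/5)

T(p) = (-48/5, 89/5)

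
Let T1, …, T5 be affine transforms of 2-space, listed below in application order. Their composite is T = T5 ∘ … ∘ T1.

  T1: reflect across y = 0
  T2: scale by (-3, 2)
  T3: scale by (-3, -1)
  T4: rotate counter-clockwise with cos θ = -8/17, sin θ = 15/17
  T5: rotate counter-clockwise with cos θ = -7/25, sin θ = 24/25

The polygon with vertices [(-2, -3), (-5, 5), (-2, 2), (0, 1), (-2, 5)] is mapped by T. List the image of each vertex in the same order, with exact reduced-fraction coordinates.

image vertices: (738/85, 1434/85), (666/17, 413/17), (1332/85, 826/85), (594/425, -608/425), (8442/425, 2306/425)

T1 reflect across y = 0: (-2, -3) → (-2, 3); (-5, 5) → (-5, -5); (-2, 2) → (-2, -2); (0, 1) → (0, -1); (-2, 5) → (-2, -5)
T2 scale by (-3, 2): (-2, 3) → (6, 6); (-5, -5) → (15, -10); (-2, -2) → (6, -4); (0, -1) → (0, -2); (-2, -5) → (6, -10)
T3 scale by (-3, -1): (6, 6) → (-18, -6); (15, -10) → (-45, 10); (6, -4) → (-18, 4); (0, -2) → (0, 2); (6, -10) → (-18, 10)
T4 rotate counter-clockwise with cos θ = -8/17, sin θ = 15/17: (-18, -6) → (234/17, -222/17); (-45, 10) → (210/17, -755/17); (-18, 4) → (84/17, -302/17); (0, 2) → (-30/17, -16/17); (-18, 10) → (-6/17, -350/17)
T5 rotate counter-clockwise with cos θ = -7/25, sin θ = 24/25: (234/17, -222/17) → (738/85, 1434/85); (210/17, -755/17) → (666/17, 413/17); (84/17, -302/17) → (1332/85, 826/85); (-30/17, -16/17) → (594/425, -608/425); (-6/17, -350/17) → (8442/425, 2306/425)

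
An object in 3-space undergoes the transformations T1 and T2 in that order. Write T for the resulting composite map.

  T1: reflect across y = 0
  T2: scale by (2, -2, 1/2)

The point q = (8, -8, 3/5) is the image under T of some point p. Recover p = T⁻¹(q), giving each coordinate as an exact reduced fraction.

p = (4, -4, 6/5)

T1 = [1 0 0 0; 0 -1 0 0; 0 0 1 0; 0 0 0 1]
T2·T1 = [2 0 0 0; 0 2 0 0; 0 0 1/2 0; 0 0 0 1]
det M = 2; M⁻¹ = [1/2 0 0 0; 0 1/2 0 0; 0 0 2 0; 0 0 0 1]
M⁻¹ · (8, -8, 3/5)ᵀ = (4, -4, 6/5)ᵀ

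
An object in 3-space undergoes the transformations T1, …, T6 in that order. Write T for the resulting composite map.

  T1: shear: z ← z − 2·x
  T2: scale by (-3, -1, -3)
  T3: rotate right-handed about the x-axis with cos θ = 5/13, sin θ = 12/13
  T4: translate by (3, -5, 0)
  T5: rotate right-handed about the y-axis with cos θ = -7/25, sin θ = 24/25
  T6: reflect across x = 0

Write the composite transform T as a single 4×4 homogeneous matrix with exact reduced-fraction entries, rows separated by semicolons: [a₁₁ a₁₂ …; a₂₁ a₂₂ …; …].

T = [-993/325 288/325 72/65 21/25; -72/13 -5/13 36/13 -5; 726/325 84/325 21/65 -72/25; 0 0 0 1]

T1 = [1 0 0 0; 0 1 0 0; -2 0 1 0; 0 0 0 1]
T2·T1 = [-3 0 0 0; 0 -1 0 0; 6 0 -3 0; 0 0 0 1]
T3·…·T1 = [-3 0 0 0; -72/13 -5/13 36/13 0; 30/13 -12/13 -15/13 0; 0 0 0 1]
T4·…·T1 = [-3 0 0 3; -72/13 -5/13 36/13 -5; 30/13 -12/13 -15/13 0; 0 0 0 1]
T5·…·T1 = [993/325 -288/325 -72/65 -21/25; -72/13 -5/13 36/13 -5; 726/325 84/325 21/65 -72/25; 0 0 0 1]
T6·…·T1 = [-993/325 288/325 72/65 21/25; -72/13 -5/13 36/13 -5; 726/325 84/325 21/65 -72/25; 0 0 0 1]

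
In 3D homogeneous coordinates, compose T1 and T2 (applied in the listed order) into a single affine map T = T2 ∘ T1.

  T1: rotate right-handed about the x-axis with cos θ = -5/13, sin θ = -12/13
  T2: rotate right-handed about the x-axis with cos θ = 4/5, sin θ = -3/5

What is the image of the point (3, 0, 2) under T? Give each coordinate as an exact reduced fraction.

T(p) = (3, 66/65, -112/65)

T1 rotate right-handed about the x-axis with cos θ = -5/13, sin θ = -12/13: (3, 0, 2) → (3, 24/13, -10/13)
T2 rotate right-handed about the x-axis with cos θ = 4/5, sin θ = -3/5: (3, 24/13, -10/13) → (3, 66/65, -112/65)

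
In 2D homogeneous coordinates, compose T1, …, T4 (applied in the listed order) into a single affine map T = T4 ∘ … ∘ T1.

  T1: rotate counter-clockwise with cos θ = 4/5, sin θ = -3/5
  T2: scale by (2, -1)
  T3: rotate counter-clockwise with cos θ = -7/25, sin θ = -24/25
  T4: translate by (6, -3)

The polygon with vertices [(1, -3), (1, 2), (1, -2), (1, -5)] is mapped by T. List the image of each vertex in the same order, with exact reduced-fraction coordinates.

image vertices: (236/25, -48/25), (98/25, -164/25), (1042/125, -356/125), (1456/125, -8/125)

T1 rotate counter-clockwise with cos θ = 4/5, sin θ = -3/5: (1, -3) → (-1, -3); (1, 2) → (2, 1); (1, -2) → (-2/5, -11/5); (1, -5) → (-11/5, -23/5)
T2 scale by (2, -1): (-1, -3) → (-2, 3); (2, 1) → (4, -1); (-2/5, -11/5) → (-4/5, 11/5); (-11/5, -23/5) → (-22/5, 23/5)
T3 rotate counter-clockwise with cos θ = -7/25, sin θ = -24/25: (-2, 3) → (86/25, 27/25); (4, -1) → (-52/25, -89/25); (-4/5, 11/5) → (292/125, 19/125); (-22/5, 23/5) → (706/125, 367/125)
T4 translate by (6, -3): (86/25, 27/25) → (236/25, -48/25); (-52/25, -89/25) → (98/25, -164/25); (292/125, 19/125) → (1042/125, -356/125); (706/125, 367/125) → (1456/125, -8/125)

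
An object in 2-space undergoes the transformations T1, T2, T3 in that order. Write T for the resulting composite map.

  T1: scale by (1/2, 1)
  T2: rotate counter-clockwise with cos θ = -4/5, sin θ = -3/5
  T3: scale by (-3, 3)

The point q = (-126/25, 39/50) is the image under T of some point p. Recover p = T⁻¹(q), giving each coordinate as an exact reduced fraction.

p = (-3, 4/5)

T1 = [1/2 0 0; 0 1 0; 0 0 1]
T2·T1 = [-2/5 3/5 0; -3/10 -4/5 0; 0 0 1]
T3·…·T1 = [6/5 -9/5 0; -9/10 -12/5 0; 0 0 1]
det M = -9/2; M⁻¹ = [8/15 -2/5 0; -1/5 -4/15 0; 0 0 1]
M⁻¹ · (-126/25, 39/50)ᵀ = (-3, 4/5)ᵀ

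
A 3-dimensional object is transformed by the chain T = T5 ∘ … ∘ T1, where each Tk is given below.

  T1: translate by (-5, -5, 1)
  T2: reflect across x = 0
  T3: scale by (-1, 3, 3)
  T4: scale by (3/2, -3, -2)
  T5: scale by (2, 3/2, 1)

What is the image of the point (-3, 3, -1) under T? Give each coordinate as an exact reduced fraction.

T(p) = (-24, 27, 0)

T1 translate by (-5, -5, 1): (-3, 3, -1) → (-8, -2, 0)
T2 reflect across x = 0: (-8, -2, 0) → (8, -2, 0)
T3 scale by (-1, 3, 3): (8, -2, 0) → (-8, -6, 0)
T4 scale by (3/2, -3, -2): (-8, -6, 0) → (-12, 18, 0)
T5 scale by (2, 3/2, 1): (-12, 18, 0) → (-24, 27, 0)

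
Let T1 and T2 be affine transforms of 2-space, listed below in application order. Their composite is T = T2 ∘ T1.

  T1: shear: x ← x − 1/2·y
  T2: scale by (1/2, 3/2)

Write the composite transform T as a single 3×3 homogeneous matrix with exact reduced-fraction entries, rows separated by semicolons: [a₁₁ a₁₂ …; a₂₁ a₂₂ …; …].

T1 = [1 -1/2 0; 0 1 0; 0 0 1]
T2·T1 = [1/2 -1/4 0; 0 3/2 0; 0 0 1]

T = [1/2 -1/4 0; 0 3/2 0; 0 0 1]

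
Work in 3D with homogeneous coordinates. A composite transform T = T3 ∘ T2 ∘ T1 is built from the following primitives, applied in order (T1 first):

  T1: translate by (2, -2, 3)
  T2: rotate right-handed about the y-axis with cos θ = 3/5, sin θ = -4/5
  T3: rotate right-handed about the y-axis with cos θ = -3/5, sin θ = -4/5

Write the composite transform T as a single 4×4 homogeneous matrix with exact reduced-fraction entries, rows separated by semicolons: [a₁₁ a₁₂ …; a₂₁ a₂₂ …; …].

T1 = [1 0 0 2; 0 1 0 -2; 0 0 1 3; 0 0 0 1]
T2·T1 = [3/5 0 -4/5 -6/5; 0 1 0 -2; 4/5 0 3/5 17/5; 0 0 0 1]
T3·…·T1 = [-1 0 0 -2; 0 1 0 -2; 0 0 -1 -3; 0 0 0 1]

T = [-1 0 0 -2; 0 1 0 -2; 0 0 -1 -3; 0 0 0 1]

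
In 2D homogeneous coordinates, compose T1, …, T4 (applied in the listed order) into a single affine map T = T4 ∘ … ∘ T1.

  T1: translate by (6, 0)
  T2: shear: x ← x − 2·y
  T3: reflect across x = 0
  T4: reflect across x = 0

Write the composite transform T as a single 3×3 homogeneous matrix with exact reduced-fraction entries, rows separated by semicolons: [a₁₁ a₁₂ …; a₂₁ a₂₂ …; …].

T1 = [1 0 6; 0 1 0; 0 0 1]
T2·T1 = [1 -2 6; 0 1 0; 0 0 1]
T3·…·T1 = [-1 2 -6; 0 1 0; 0 0 1]
T4·…·T1 = [1 -2 6; 0 1 0; 0 0 1]

T = [1 -2 6; 0 1 0; 0 0 1]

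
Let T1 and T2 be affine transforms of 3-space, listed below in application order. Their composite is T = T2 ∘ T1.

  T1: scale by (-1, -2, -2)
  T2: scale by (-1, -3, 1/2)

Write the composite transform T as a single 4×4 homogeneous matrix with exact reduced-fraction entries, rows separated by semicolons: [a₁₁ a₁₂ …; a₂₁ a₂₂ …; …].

T = [1 0 0 0; 0 6 0 0; 0 0 -1 0; 0 0 0 1]

T1 = [-1 0 0 0; 0 -2 0 0; 0 0 -2 0; 0 0 0 1]
T2·T1 = [1 0 0 0; 0 6 0 0; 0 0 -1 0; 0 0 0 1]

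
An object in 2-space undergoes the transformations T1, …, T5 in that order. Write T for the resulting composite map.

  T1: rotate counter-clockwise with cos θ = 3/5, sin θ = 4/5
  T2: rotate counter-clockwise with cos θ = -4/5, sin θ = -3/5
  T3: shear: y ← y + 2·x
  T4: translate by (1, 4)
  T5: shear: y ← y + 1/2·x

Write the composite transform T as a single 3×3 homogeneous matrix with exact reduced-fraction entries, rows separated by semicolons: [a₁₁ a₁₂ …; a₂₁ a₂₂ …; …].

T = [0 1 1; -1 5/2 9/2; 0 0 1]

T1 = [3/5 -4/5 0; 4/5 3/5 0; 0 0 1]
T2·T1 = [0 1 0; -1 0 0; 0 0 1]
T3·…·T1 = [0 1 0; -1 2 0; 0 0 1]
T4·…·T1 = [0 1 1; -1 2 4; 0 0 1]
T5·…·T1 = [0 1 1; -1 5/2 9/2; 0 0 1]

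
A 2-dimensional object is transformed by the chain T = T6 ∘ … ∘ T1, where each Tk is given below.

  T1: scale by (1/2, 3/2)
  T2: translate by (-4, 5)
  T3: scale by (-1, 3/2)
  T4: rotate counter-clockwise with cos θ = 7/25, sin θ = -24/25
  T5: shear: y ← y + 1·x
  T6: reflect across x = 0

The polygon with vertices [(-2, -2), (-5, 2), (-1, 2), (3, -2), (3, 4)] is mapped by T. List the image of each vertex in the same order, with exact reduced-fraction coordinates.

T1 scale by (1/2, 3/2): (-2, -2) → (-1, -3); (-5, 2) → (-5/2, 3); (-1, 2) → (-1/2, 3); (3, -2) → (3/2, -3); (3, 4) → (3/2, 6)
T2 translate by (-4, 5): (-1, -3) → (-5, 2); (-5/2, 3) → (-13/2, 8); (-1/2, 3) → (-9/2, 8); (3/2, -3) → (-5/2, 2); (3/2, 6) → (-5/2, 11)
T3 scale by (-1, 3/2): (-5, 2) → (5, 3); (-13/2, 8) → (13/2, 12); (-9/2, 8) → (9/2, 12); (-5/2, 2) → (5/2, 3); (-5/2, 11) → (5/2, 33/2)
T4 rotate counter-clockwise with cos θ = 7/25, sin θ = -24/25: (5, 3) → (107/25, -99/25); (13/2, 12) → (667/50, -72/25); (9/2, 12) → (639/50, -24/25); (5/2, 3) → (179/50, -39/25); (5/2, 33/2) → (827/50, 111/50)
T5 shear: y ← y + 1·x: (107/25, -99/25) → (107/25, 8/25); (667/50, -72/25) → (667/50, 523/50); (639/50, -24/25) → (639/50, 591/50); (179/50, -39/25) → (179/50, 101/50); (827/50, 111/50) → (827/50, 469/25)
T6 reflect across x = 0: (107/25, 8/25) → (-107/25, 8/25); (667/50, 523/50) → (-667/50, 523/50); (639/50, 591/50) → (-639/50, 591/50); (179/50, 101/50) → (-179/50, 101/50); (827/50, 469/25) → (-827/50, 469/25)

image vertices: (-107/25, 8/25), (-667/50, 523/50), (-639/50, 591/50), (-179/50, 101/50), (-827/50, 469/25)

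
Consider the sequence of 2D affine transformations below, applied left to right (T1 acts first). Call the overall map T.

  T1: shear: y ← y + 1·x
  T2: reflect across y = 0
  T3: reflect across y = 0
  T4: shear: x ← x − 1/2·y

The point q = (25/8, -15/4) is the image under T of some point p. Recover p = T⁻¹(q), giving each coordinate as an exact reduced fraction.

p = (5/4, -5)

T1 = [1 0 0; 1 1 0; 0 0 1]
T2·T1 = [1 0 0; -1 -1 0; 0 0 1]
T3·…·T1 = [1 0 0; 1 1 0; 0 0 1]
T4·…·T1 = [1/2 -1/2 0; 1 1 0; 0 0 1]
det M = 1; M⁻¹ = [1 1/2 0; -1 1/2 0; 0 0 1]
M⁻¹ · (25/8, -15/4)ᵀ = (5/4, -5)ᵀ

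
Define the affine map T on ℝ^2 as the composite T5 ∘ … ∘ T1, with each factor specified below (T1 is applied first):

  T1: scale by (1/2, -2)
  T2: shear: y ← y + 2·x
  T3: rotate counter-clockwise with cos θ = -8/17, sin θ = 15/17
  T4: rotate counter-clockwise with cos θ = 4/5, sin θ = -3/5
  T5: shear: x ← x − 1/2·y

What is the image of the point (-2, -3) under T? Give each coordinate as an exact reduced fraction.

T1 scale by (1/2, -2): (-2, -3) → (-1, 6)
T2 shear: y ← y + 2·x: (-1, 6) → (-1, 4)
T3 rotate counter-clockwise with cos θ = -8/17, sin θ = 15/17: (-1, 4) → (-52/17, -47/17)
T4 rotate counter-clockwise with cos θ = 4/5, sin θ = -3/5: (-52/17, -47/17) → (-349/85, -32/85)
T5 shear: x ← x − 1/2·y: (-349/85, -32/85) → (-333/85, -32/85)

T(p) = (-333/85, -32/85)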